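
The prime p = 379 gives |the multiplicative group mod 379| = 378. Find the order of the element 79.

27

The order of 79 must divide p − 1 = 378 = 2 · 3^3 · 7.
Divisors: 1, 2, 3, 6, 7, 9, 14, 18, 21, 27, 42, 54, 63, 126, 189, 378.
Check each in increasing order: 79^1 ≡ 79;  79^2 ≡ 177;  79^3 ≡ 339;  79^6 ≡ 84;  79^7 ≡ 193;  79^9 ≡ 51;  79^14 ≡ 107;  79^18 ≡ 327;  79^21 ≡ 185;  79^27 ≡ 1.
Smallest exponent giving 1 is 27.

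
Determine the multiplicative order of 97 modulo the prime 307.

51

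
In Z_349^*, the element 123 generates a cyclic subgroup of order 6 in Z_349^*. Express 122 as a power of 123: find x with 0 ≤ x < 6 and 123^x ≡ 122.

Successive powers of 123 modulo 349:
  123^0=1  123^1=123  123^2=122
So 123^2 ≡ 122 (mod 349), giving x = 2.

2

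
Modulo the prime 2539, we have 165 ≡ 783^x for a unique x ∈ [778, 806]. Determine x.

804

Compute 783^778 mod 2539 = 1654, then multiply by 783 repeatedly:
  783^778=1654  783^779=192  783^780=535  783^781=2509  783^782=1900
  783^783=2385  783^784=1290  783^785=2087  783^786=1544  783^787=388
  783^788=1663  783^789=2161  783^790=1089  783^791=2122  783^792=1020
  783^793=1414  783^794=158  783^795=1842  783^796=134  783^797=823
  783^798=2042  783^799=1855  783^800=157  783^801=1059  783^802=1483
  783^803=866  783^804=165
Found 165 at exponent 804.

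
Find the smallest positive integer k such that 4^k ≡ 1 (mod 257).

8

The order of 4 must divide p − 1 = 256 = 2^8.
Divisors: 1, 2, 4, 8, 16, 32, 64, 128, 256.
Check each in increasing order: 4^1 ≡ 4;  4^2 ≡ 16;  4^4 ≡ 256;  4^8 ≡ 1.
Smallest exponent giving 1 is 8.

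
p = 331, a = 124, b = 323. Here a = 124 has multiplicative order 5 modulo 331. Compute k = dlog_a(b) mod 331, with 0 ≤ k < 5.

Successive powers of 124 modulo 331:
  124^0=1  124^1=124  124^2=150  124^3=64  124^4=323
So 124^4 ≡ 323 (mod 331), giving k = 4.

4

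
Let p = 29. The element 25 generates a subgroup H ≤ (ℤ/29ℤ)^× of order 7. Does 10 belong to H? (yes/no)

no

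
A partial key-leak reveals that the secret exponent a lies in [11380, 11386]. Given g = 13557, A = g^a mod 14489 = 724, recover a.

11386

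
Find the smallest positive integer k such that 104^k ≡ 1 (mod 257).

128

The order of 104 must divide p − 1 = 256 = 2^8.
Divisors: 1, 2, 4, 8, 16, 32, 64, 128, 256.
Check each in increasing order: 104^1 ≡ 104;  104^2 ≡ 22;  104^4 ≡ 227;  104^8 ≡ 129;  104^16 ≡ 193;  104^32 ≡ 241;  104^64 ≡ 256;  104^128 ≡ 1.
Smallest exponent giving 1 is 128.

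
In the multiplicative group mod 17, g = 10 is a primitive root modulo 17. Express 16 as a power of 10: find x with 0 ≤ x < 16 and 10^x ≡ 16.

Successive powers of 10 modulo 17:
  10^0=1  10^1=10  10^2=15  10^3=14  10^4=4  10^5=6
  10^6=9  10^7=5  10^8=16
So 10^8 ≡ 16 (mod 17), giving x = 8.

8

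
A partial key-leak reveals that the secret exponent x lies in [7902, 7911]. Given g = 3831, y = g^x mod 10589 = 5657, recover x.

7911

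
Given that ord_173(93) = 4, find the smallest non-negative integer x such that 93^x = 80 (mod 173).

3

Successive powers of 93 modulo 173:
  93^0=1  93^1=93  93^2=172  93^3=80
So 93^3 ≡ 80 (mod 173), giving x = 3.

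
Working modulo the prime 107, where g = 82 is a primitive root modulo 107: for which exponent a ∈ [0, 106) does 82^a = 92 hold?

Successive powers of 82 modulo 107:
  82^0=1  82^1=82  82^2=90  82^3=104  82^4=75  82^5=51
  82^6=9  82^7=96  82^8=61  82^9=80  82^10=33  82^11=31
  82^12=81  82^13=8  82^14=14  82^15=78  82^16=83  82^17=65
  82^18=87  82^19=72  82^20=19  82^21=60  82^22=105  82^23=50
  82^24=34  82^25=6  82^26=64  82^27=5  82^28=89  82^29=22
  82^30=92
So 82^30 ≡ 92 (mod 107), giving a = 30.

30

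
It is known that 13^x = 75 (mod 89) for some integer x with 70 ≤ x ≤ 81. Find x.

75

Compute 13^70 mod 89 = 84, then multiply by 13 repeatedly:
  13^70=84  13^71=24  13^72=45  13^73=51  13^74=40
  13^75=75
Found 75 at exponent 75.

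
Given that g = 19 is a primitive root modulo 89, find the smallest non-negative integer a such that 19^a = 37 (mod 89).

Baby-step giant-step with m = ceil(sqrt(88)) = 10.
Baby table (19^j mod 89 for j=0..9):
  0:1  1:19  2:5  3:6  4:25  5:30  6:36  7:61
  8:2  9:38
Giant step factor: 19^(-10) ≡ 9 (mod 89).
Scan 37·9^i mod 89 for i = 0, 1, …:
  i=0: 37   i=1: 66   i=2: 60   i=3: 6
Match at i=3, j=3: a = 3·10 + 3 = 33.

33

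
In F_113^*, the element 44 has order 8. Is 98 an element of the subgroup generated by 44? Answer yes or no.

yes

⟨44⟩ has order 8; its elements mod 113 are {1, 15, 18, 44, 69, 95, 98, 112}.
98 is in this set.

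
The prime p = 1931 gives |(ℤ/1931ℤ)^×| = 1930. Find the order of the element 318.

965

The order of 318 must divide p − 1 = 1930 = 2 · 5 · 193.
Divisors: 1, 2, 5, 10, 193, 386, 965, 1930.
Check each in increasing order: 318^1 ≡ 318;  318^2 ≡ 712;  318^5 ≡ 588;  318^10 ≡ 95;  318^193 ≡ 1817;  318^386 ≡ 1410;  318^965 ≡ 1.
Smallest exponent giving 1 is 965.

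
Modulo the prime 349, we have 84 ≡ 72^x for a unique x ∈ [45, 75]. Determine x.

65

Compute 72^45 mod 349 = 146, then multiply by 72 repeatedly:
  72^45=146  72^46=42  72^47=232  72^48=301  72^49=34
  72^50=5  72^51=11  72^52=94  72^53=137  72^54=92
  72^55=342  72^56=194  72^57=8  72^58=227  72^59=290
  72^60=289  72^61=217  72^62=268  72^63=101  72^64=292
  72^65=84
Found 84 at exponent 65.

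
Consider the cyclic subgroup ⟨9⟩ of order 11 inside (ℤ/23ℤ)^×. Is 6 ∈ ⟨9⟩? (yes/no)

⟨9⟩ has order 11; its elements mod 23 are {1, 2, 3, 4, 6, 8, 9, 12, 13, 16, 18}.
6 is in this set.

yes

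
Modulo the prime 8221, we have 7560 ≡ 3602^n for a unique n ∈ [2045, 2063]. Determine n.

Compute 3602^2045 mod 8221 = 1370, then multiply by 3602 repeatedly:
  3602^2045=1370  3602^2046=2140  3602^2047=5203  3602^2048=5547  3602^2049=3264
  3602^2050=898  3602^2051=3743  3602^2052=8067  3602^2053=4320  3602^2054=6508
  3602^2055=3745  3602^2056=7050  3602^2057=7652  3602^2058=5712  3602^2059=5682
  3602^2060=4495  3602^2061=3841  3602^2062=7560
Found 7560 at exponent 2062.

2062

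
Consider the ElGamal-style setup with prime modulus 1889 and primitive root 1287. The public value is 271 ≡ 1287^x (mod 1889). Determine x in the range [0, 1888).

675

Baby-step giant-step with m = ceil(sqrt(1888)) = 44.
Baby table (1287^j mod 1889 for j=0..43):
  0:1  1:1287  2:1605  3:958  4:1318  5:1833  6:1599  7:792
  8:1133  9:1752  10:1247  11:1128  12:984  13:778  14:116  15:61
  16:1058  17:1566  18:1768  19:1060  20:362  21:1200  22:1087  23:1109
  24:1088  25:507  26:804  27:1465  28:233  29:1409  30:1832  31:312
  32:1076  33:175  34:434  35:1303  36:1418  37:192  38:1534  39:253
  40:703  41:1819  42:582  43:990
Giant step factor: 1287^(-44) ≡ 1887 (mod 1889).
Scan 271·1887^i mod 1889 for i = 0, 1, …:
  i=0: 271   i=1: 1347   i=2: 1084   i=3: 1610
  i=4: 558   i=5: 773   i=6: 343   i=7: 1203
  i=8: 1372   i=9: 1034     …   i=14: 914
  i=15: 61
Match at i=15, j=15: x = 15·44 + 15 = 675.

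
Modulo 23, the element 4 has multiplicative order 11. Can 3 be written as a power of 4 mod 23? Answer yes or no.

yes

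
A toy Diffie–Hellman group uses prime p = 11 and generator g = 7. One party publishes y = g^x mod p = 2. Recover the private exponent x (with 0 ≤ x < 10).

3

Successive powers of 7 modulo 11:
  7^0=1  7^1=7  7^2=5  7^3=2
So 7^3 ≡ 2 (mod 11), giving x = 3.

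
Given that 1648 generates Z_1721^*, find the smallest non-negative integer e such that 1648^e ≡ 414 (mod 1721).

Baby-step giant-step with m = ceil(sqrt(1720)) = 42.
Baby table (1648^j mod 1721 for j=0..41):
  0:1  1:1648  2:166  3:1650  4:20  5:261  6:1599  7:301
  8:400  9:57  10:1002  11:857  12:1116  13:1140  14:1109  15:1651
  16:1668  17:427  18:1528  19:321  20:661  21:1656  22:1303  23:1257
  24:1173  25:421  26:245  27:1046  28:1087  29:1536  30:1458  31:268
  32:1088  33:1463  34:1624  35:197  36:1108  37:3  38:1502  39:498
  40:1508  41:60
Giant step factor: 1648^(-42) ≡ 1077 (mod 1721).
Scan 414·1077^i mod 1721 for i = 0, 1, …:
  i=0: 414   i=1: 139   i=2: 1697   i=3: 1688
  i=4: 600   i=5: 825   i=6: 489   i=7: 27
  i=8: 1543   i=9: 1046
Match at i=9, j=27: e = 9·42 + 27 = 405.

405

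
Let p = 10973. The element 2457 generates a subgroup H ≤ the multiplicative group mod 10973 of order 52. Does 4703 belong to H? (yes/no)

4703 ∈ ⟨2457⟩ iff 4703^52 ≡ 1 (mod 10973), since |⟨2457⟩| = 52.
4703^52 mod 10973 = 1.
Since 1 = 1, 4703 lies in the subgroup.

yes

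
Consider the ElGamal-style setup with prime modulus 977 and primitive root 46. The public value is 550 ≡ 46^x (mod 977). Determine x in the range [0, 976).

34

Baby-step giant-step with m = ceil(sqrt(976)) = 32.
Baby table (46^j mod 977 for j=0..31):
  0:1  1:46  2:162  3:613  4:842  5:629  6:601  7:290
  8:639  9:84  10:933  11:907  12:688  13:384  14:78  15:657
  16:912  17:918  18:217  19:212  20:959  21:149  22:15  23:690
  24:476  25:402  26:906  27:642  28:222  29:442  30:792  31:283
Giant step factor: 46^(-32) ≡ 789 (mod 977).
Scan 550·789^i mod 977 for i = 0, 1, …:
  i=0: 550   i=1: 162
Match at i=1, j=2: x = 1·32 + 2 = 34.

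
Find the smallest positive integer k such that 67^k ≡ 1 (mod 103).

102

The order of 67 must divide p − 1 = 102 = 2 · 3 · 17.
Divisors: 1, 2, 3, 6, 17, 34, 51, 102.
Check each in increasing order: 67^1 ≡ 67;  67^2 ≡ 60;  67^3 ≡ 3;  67^6 ≡ 9;  67^17 ≡ 57;  67^34 ≡ 56;  67^51 ≡ 102;  67^102 ≡ 1.
Smallest exponent giving 1 is 102.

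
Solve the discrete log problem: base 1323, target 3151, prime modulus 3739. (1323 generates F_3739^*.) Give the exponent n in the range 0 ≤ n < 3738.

Successive powers of 1323 modulo 3739:
  1323^0=1  1323^1=1323  1323^2=477  1323^3=2919  1323^4=3189  1323^5=1455
  1323^6=3119  1323^7=2320  1323^8=3380  1323^9=3635  1323^10=751  1323^11=2738
  1323^12=3022  1323^13=1115  1323^14=1979  1323^15=917  1323^16=1755  1323^17=3685
  1323^18=3338  1323^19=415  1323^20=3151
So 1323^20 ≡ 3151 (mod 3739), giving n = 20.

20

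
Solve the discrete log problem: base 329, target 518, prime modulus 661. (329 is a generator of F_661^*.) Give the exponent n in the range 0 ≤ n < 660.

337

Baby-step giant-step with m = ceil(sqrt(660)) = 26.
Baby table (329^j mod 661 for j=0..25):
  0:1  1:329  2:498  3:575  4:129  5:137  6:125  7:143
  8:116  9:487  10:261  11:600  12:422  13:28  14:619  15:63
  16:236  17:307  18:531  19:195  20:38  21:604  22:416  23:37
  24:275  25:579
Giant step factor: 329^(-26) ≡ 43 (mod 661).
Scan 518·43^i mod 661 for i = 0, 1, …:
  i=0: 518   i=1: 461   i=2: 654   i=3: 360
  i=4: 277   i=5: 13   i=6: 559   i=7: 241
  i=8: 448   i=9: 95   i=10: 119   i=11: 490
  i=12: 579
Match at i=12, j=25: n = 12·26 + 25 = 337.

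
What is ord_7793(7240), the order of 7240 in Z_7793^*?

3896

The order of 7240 must divide p − 1 = 7792 = 2^4 · 487.
Divisors: 1, 2, 4, 8, 16, 487, 974, 1948, 3896, 7792.
Check each in increasing order: 7240^1 ≡ 7240;  7240^2 ≡ 1882;  7240^4 ≡ 3902;  7240^8 ≡ 5875;  7240^16 ≡ 428;  7240^487 ≡ 5015;  7240^974 ≡ 2214;  7240^1948 ≡ 7792;  7240^3896 ≡ 1.
Smallest exponent giving 1 is 3896.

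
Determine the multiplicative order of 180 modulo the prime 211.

The order of 180 must divide p − 1 = 210 = 2 · 3 · 5 · 7.
Divisors: 1, 2, 3, 5, 6, 7, 10, 14, 15, 21, 30, 35, 42, 70, 105, 210.
Check each in increasing order: 180^1 ≡ 180;  180^2 ≡ 117;  180^3 ≡ 171;  180^5 ≡ 173;  180^6 ≡ 123;  180^7 ≡ 196;  180^10 ≡ 178;  180^14 ≡ 14;  180^15 ≡ 199;  180^21 ≡ 1.
Smallest exponent giving 1 is 21.

21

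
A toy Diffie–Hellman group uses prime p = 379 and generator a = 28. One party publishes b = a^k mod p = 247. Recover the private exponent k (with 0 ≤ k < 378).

107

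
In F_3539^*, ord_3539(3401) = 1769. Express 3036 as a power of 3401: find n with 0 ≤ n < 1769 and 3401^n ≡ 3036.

Baby-step giant-step with m = ceil(sqrt(1769)) = 43.
Baby table (3401^j mod 3539 for j=0..42):
  0:1  1:3401  2:1349  3:1405  4:755  5:1980  6:2802  7:2614
  8:246  9:1442  10:2727  11:2347  12:1702  13:2237  14:2726  15:2485
  16:353  17:832  18:1971  19:505  20:1090  21:1757  22:1725  23:2602
  24:1902  25:2949  26:23  27:365  28:2715  29:464  30:3209  31:3072
  32:744  33:3498  34:2119  35:1315  36:2558  37:896  38:217  39:1905
  40:2535  41:531  42:1041
Giant step factor: 3401^(-43) ≡ 2090 (mod 3539).
Scan 3036·2090^i mod 3539 for i = 0, 1, …:
  i=0: 3036   i=1: 3352   i=2: 1999   i=3: 1890
  i=4: 576   i=5: 580   i=6: 1862   i=7: 2219
  i=8: 1620   i=9: 2516   i=10: 3025   i=11: 1596
  i=12: 1902
Match at i=12, j=24: n = 12·43 + 24 = 540.

540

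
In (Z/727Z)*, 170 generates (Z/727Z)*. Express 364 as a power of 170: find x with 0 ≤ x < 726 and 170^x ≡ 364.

306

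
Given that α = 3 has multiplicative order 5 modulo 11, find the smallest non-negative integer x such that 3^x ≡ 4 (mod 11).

Successive powers of 3 modulo 11:
  3^0=1  3^1=3  3^2=9  3^3=5  3^4=4
So 3^4 ≡ 4 (mod 11), giving x = 4.

4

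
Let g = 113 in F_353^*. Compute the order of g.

The order of 113 must divide p − 1 = 352 = 2^5 · 11.
Divisors: 1, 2, 4, 8, 11, 16, 22, 32, 44, 88, 176, 352.
Check each in increasing order: 113^1 ≡ 113;  113^2 ≡ 61;  113^4 ≡ 191;  113^8 ≡ 122;  113^11 ≡ 100;  113^16 ≡ 58;  113^22 ≡ 116;  113^32 ≡ 187;  113^44 ≡ 42;  113^88 ≡ 352;  113^176 ≡ 1.
Smallest exponent giving 1 is 176.

176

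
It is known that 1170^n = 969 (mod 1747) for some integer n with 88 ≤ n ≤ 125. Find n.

125

Compute 1170^88 mod 1747 = 896, then multiply by 1170 repeatedly:
  1170^88=896  1170^89=120  1170^90=640  1170^91=1084  1170^92=1705
  1170^93=1523  1170^94=1717  1170^95=1587  1170^96=1476  1170^97=884
  1170^98=56  1170^99=881  1170^100=40  1170^101=1378  1170^102=1526
  1170^103=1733  1170^104=1090  1170^105=1737  1170^106=529  1170^107=492
  1170^108=877  1170^109=601  1170^110=876  1170^111=1178  1170^112=1624
  1170^113=1091  1170^114=1160  1170^115=1528  1170^116=579  1170^117=1341
  1170^118=164  1170^119=1457  1170^120=1365  1170^121=292  1170^122=975
  1170^123=1706  1170^124=946  1170^125=969
Found 969 at exponent 125.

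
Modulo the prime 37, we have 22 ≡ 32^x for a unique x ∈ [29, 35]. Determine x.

35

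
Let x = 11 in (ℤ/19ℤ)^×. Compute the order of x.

3

The order of 11 must divide p − 1 = 18 = 2 · 3^2.
Divisors: 1, 2, 3, 6, 9, 18.
Check each in increasing order: 11^1 ≡ 11;  11^2 ≡ 7;  11^3 ≡ 1.
Smallest exponent giving 1 is 3.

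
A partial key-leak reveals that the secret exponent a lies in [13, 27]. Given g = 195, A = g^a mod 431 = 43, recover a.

17

Compute 195^13 mod 431 = 271, then multiply by 195 repeatedly:
  195^13=271  195^14=263  195^15=427  195^16=82  195^17=43
Found 43 at exponent 17.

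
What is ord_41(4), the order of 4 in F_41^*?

10

The order of 4 must divide p − 1 = 40 = 2^3 · 5.
Divisors: 1, 2, 4, 5, 8, 10, 20, 40.
Check each in increasing order: 4^1 ≡ 4;  4^2 ≡ 16;  4^4 ≡ 10;  4^5 ≡ 40;  4^8 ≡ 18;  4^10 ≡ 1.
Smallest exponent giving 1 is 10.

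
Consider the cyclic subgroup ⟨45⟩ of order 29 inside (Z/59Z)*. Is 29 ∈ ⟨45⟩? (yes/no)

29 ∈ ⟨45⟩ iff 29^29 ≡ 1 (mod 59), since |⟨45⟩| = 29.
29^29 mod 59 = 1.
Since 1 = 1, 29 lies in the subgroup.

yes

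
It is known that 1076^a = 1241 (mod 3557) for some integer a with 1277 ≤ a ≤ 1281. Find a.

1281

Compute 1076^1277 mod 3557 = 793, then multiply by 1076 repeatedly:
  1076^1277=793  1076^1278=3145  1076^1279=1313  1076^1280=659  1076^1281=1241
Found 1241 at exponent 1281.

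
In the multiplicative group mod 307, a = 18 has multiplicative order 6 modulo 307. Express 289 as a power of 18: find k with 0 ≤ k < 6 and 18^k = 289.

4

Successive powers of 18 modulo 307:
  18^0=1  18^1=18  18^2=17  18^3=306  18^4=289
So 18^4 ≡ 289 (mod 307), giving k = 4.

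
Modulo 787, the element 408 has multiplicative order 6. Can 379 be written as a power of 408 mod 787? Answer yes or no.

379 ∈ ⟨408⟩ iff 379^6 ≡ 1 (mod 787), since |⟨408⟩| = 6.
379^6 mod 787 = 1.
Since 1 = 1, 379 lies in the subgroup.

yes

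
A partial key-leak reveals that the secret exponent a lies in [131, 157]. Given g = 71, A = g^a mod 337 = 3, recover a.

142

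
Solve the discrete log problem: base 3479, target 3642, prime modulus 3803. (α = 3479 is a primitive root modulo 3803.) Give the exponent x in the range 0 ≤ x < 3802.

Baby-step giant-step with m = ceil(sqrt(3802)) = 62.
Baby table (3479^j mod 3803 for j=0..61):
  0:1  1:3479  2:2295  3:1808  4:3673  5:287  6:2087  7:746
  8:1688  9:720  10:2506  11:1898  12:1134  13:1475  14:1278  15:455
  16:897  17:2203  18:1192  19:1698  20:1283  21:2638  22:963  23:3637
  24:542  25:3133  26:309  27:2565  28:1797  29:3434  30:1663  31:1214
  32:2176  33:2334  34:581  35:1906  36:2345  37:820  38:530  39:3218
  40:3193  41:3687  42:3357  43:3793  44:3240  45:3671  46:935  47:1300
  48:933  49:1948  50:146  51:2135  52:406  53:1561  54:35  55:69
  56:462  57:2432  58:3056  59:2439  60:788  61:3292
Giant step factor: 3479^(-62) ≡ 3276 (mod 3803).
Scan 3642·3276^i mod 3803 for i = 0, 1, …:
  i=0: 3642   i=1: 1181   i=2: 1305   i=3: 608
  i=4: 2839   i=5: 2229   i=6: 444   i=7: 1798
  i=8: 3204   i=9: 24     …   i=49: 2079
  i=50: 3434
Match at i=50, j=29: x = 50·62 + 29 = 3129.

3129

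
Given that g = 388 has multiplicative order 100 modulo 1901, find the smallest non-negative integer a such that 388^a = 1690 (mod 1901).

Baby-step giant-step with m = ceil(sqrt(100)) = 10.
Baby table (388^j mod 1901 for j=0..9):
  0:1  1:388  2:365  3:946  4:155  5:1209  6:1446  7:253
  8:1213  9:1097
Giant step factor: 388^(-10) ≡ 91 (mod 1901).
Scan 1690·91^i mod 1901 for i = 0, 1, …:
  i=0: 1690   i=1: 1710   i=2: 1629   i=3: 1862
  i=4: 253
Match at i=4, j=7: a = 4·10 + 7 = 47.

47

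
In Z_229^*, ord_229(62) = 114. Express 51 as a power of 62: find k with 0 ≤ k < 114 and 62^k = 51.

92

Baby-step giant-step with m = ceil(sqrt(114)) = 11.
Baby table (62^j mod 229 for j=0..10):
  0:1  1:62  2:180  3:168  4:111  5:12  6:57  7:99
  8:184  9:187  10:144
Giant step factor: 62^(-11) ≡ 76 (mod 229).
Scan 51·76^i mod 229 for i = 0, 1, …:
  i=0: 51   i=1: 212   i=2: 82   i=3: 49
  i=4: 60   i=5: 209   i=6: 83   i=7: 125
  i=8: 111
Match at i=8, j=4: k = 8·11 + 4 = 92.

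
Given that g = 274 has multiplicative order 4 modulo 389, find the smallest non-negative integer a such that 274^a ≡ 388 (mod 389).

Successive powers of 274 modulo 389:
  274^0=1  274^1=274  274^2=388
So 274^2 ≡ 388 (mod 389), giving a = 2.

2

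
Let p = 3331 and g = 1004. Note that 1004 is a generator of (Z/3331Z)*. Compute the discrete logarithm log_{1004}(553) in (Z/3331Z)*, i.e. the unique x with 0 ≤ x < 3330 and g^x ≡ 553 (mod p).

3105

Baby-step giant-step with m = ceil(sqrt(3330)) = 58.
Baby table (1004^j mod 3331 for j=0..57):
  0:1  1:1004  2:2054  3:327  4:1870  5:2127  6:337  7:1917
  8:2681  9:276  10:631  11:634  12:315  13:3146  14:796  15:3075
  16:2794  17:474  18:2894  19:944  20:1772  21:334  22:2236  23:3181
  24:2626  25:1683  26:915  27:2635  28:726  29:2746  30:2247  31:901
  32:1903  33:1949  34:1499  35:2715  36:1102  37:516  38:1759  39:606
  40:2182  41:2261  42:1633  43:680  44:3196  45:1031  46:2514  47:2489
  48:706  49:2652  50:1139  51:1023  52:1144  53:2712  54:1421  55:1016
  56:778  57:1658
Giant step factor: 1004^(-58) ≡ 2575 (mod 3331).
Scan 553·2575^i mod 3331 for i = 0, 1, …:
  i=0: 553   i=1: 1638   i=2: 804   i=3: 1749
  i=4: 163   i=5: 19   i=6: 2291   i=7: 124
  i=8: 2855   i=9: 108     …   i=52: 717
  i=53: 901
Match at i=53, j=31: x = 53·58 + 31 = 3105.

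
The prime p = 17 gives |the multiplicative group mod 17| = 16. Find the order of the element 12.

16

The order of 12 must divide p − 1 = 16 = 2^4.
Divisors: 1, 2, 4, 8, 16.
Check each in increasing order: 12^1 ≡ 12;  12^2 ≡ 8;  12^4 ≡ 13;  12^8 ≡ 16;  12^16 ≡ 1.
Smallest exponent giving 1 is 16.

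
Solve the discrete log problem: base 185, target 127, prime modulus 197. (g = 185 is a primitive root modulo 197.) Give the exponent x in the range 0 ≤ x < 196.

Baby-step giant-step with m = ceil(sqrt(196)) = 14.
Baby table (185^j mod 197 for j=0..13):
  0:1  1:185  2:144  3:45  4:51  5:176  6:55  7:128
  8:40  9:111  10:47  11:27  12:70  13:145
Giant step factor: 185^(-14) ≡ 6 (mod 197).
Scan 127·6^i mod 197 for i = 0, 1, …:
  i=0: 127   i=1: 171   i=2: 41   i=3: 49
  i=4: 97   i=5: 188   i=6: 143   i=7: 70
Match at i=7, j=12: x = 7·14 + 12 = 110.

110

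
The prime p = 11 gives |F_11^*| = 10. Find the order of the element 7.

10

The order of 7 must divide p − 1 = 10 = 2 · 5.
Divisors: 1, 2, 5, 10.
Check each in increasing order: 7^1 ≡ 7;  7^2 ≡ 5;  7^5 ≡ 10;  7^10 ≡ 1.
Smallest exponent giving 1 is 10.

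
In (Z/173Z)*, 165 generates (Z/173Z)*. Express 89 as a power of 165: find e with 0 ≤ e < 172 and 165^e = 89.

70

Baby-step giant-step with m = ceil(sqrt(172)) = 14.
Baby table (165^j mod 173 for j=0..13):
  0:1  1:165  2:64  3:7  4:117  5:102  6:49  7:127
  8:22  9:170  10:24  11:154  12:152  13:168
Giant step factor: 165^(-14) ≡ 13 (mod 173).
Scan 89·13^i mod 173 for i = 0, 1, …:
  i=0: 89   i=1: 119   i=2: 163   i=3: 43
  i=4: 40   i=5: 1
Match at i=5, j=0: e = 5·14 + 0 = 70.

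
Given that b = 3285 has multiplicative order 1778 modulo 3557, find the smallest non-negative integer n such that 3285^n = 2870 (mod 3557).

Baby-step giant-step with m = ceil(sqrt(1778)) = 43.
Baby table (3285^j mod 3557 for j=0..42):
  0:1  1:3285  2:2844  3:1858  4:3275  5:2007  6:1874  7:2480
  8:1270  9:3146  10:1525  11:1369  12:1117  13:2078  14:347  15:1655
  16:1579  17:909  18:1742  19:2814  20:2904  21:3323  22:3179  23:3220
  24:2739  25:1962  26:3443  27:2552  28:3028  29:1608  30:135  31:2407
  32:3341  33:1840  34:1057  35:613  36:443  37:442  38:714  39:1427
  40:3126  41:3408  42:1401
Giant step factor: 3285^(-43) ≡ 188 (mod 3557).
Scan 2870·188^i mod 3557 for i = 0, 1, …:
  i=0: 2870   i=1: 2453   i=2: 2311   i=3: 514
  i=4: 593   i=5: 1217   i=6: 1148   i=7: 2404
  i=8: 213   i=9: 917     …   i=37: 2325
  i=38: 3146
Match at i=38, j=9: n = 38·43 + 9 = 1643.

1643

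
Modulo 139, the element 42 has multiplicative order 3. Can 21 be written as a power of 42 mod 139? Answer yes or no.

⟨42⟩ has order 3; its elements mod 139 are {1, 42, 96}.
21 is not in this set.

no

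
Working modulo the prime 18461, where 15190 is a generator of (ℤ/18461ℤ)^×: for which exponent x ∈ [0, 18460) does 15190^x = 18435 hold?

Baby-step giant-step with m = ceil(sqrt(18460)) = 136.
Baby table (15190^j mod 18461 for j=0..135):
  0:1  1:15190  2:10522  3:12303  4:1867  5:3634  6:2070  7:4217
  8:15021  9:9491  10:6341  11:8753  12:1948  13:15598  14:5146  15:3866
  16:99  17:8469  18:7862  19:18032  20:223  21:9007  22:1859  23:11341
  24:10199  25:16559  26:85  27:17341  28:8242  29:11939  30:11007  31:13514
  32:9801  33:7686  34:2976  35:12912  36:3616  37:5565  38:17892  39:15099
  40:12807  41:14773  42:8415  43:18347  44:3674  45:457  46:494  47:8694
  48:10327  49:4013  50:17709  51:4479  52:7225  53:15566  54:17513  55:17921
  56:12545  57:4108  58:2340  59:7175  60:12967  61:8321  62:11984  63:11500
  64:7018  65:9606  66:17857  67:357  68:13757  69:8771  70:16914  71:1923
  72:5068  73:550  74:10128  75:8807  76:9924  77:11495  78:4912  79:12379
  80:11725  81:9483  82:14048  83:16882  84:14290  85:662  86:12996  87:5767
  88:3285  89:17528  90:5778  91:4226  92:4043  93:11884  94:6302  95:7095
  96:16193  97:15767  98:6177  99:9828  100:11674  101:10155  102:12795  103:17103
  104:11378  105:18399  106:18192  107:12232  108:12576  109:13473  110:14685  111:887
  112:15461  113:10209  114:2310  115:13000  116:11144  117:8451  118:11357  119:13246
  120:301  121:12323  122:10291  123:11003  124:8137  125:4635  126:13857  127:13969
  128:16837  129:13797  130:7158  131:13191  132:14057  133:5904  134:16683  135:623
Giant step factor: 15190^(-136) ≡ 6342 (mod 18461).
Scan 18435·6342^i mod 18461 for i = 0, 1, …:
  i=0: 18435   i=1: 1257   i=2: 15203   i=3: 14084
  i=4: 6410   i=5: 1098   i=6: 3719   i=7: 11201
  i=8: 17275   i=9: 10476     …   i=90: 7948
  i=91: 7686
Match at i=91, j=33: x = 91·136 + 33 = 12409.

12409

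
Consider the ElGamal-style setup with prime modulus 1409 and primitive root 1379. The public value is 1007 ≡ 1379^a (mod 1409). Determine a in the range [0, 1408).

260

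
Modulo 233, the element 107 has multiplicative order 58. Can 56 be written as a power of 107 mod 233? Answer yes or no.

56 ∈ ⟨107⟩ iff 56^58 ≡ 1 (mod 233), since |⟨107⟩| = 58.
56^58 mod 233 = 232.
Since 232 ≠ 1, 56 does not lie in the subgroup.

no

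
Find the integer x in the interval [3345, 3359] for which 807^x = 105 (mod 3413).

Compute 807^3345 mod 3413 = 822, then multiply by 807 repeatedly:
  807^3345=822  807^3346=1232  807^3347=1041  807^3348=489  807^3349=2128
  807^3350=557  807^3351=2396  807^3352=1814  807^3353=3134  807^3354=105
Found 105 at exponent 3354.

3354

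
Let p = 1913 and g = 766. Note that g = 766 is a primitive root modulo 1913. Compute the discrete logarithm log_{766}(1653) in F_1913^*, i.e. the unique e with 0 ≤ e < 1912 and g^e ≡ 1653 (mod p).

1256

Baby-step giant-step with m = ceil(sqrt(1912)) = 44.
Baby table (766^j mod 1913 for j=0..43):
  0:1  1:766  2:1378  3:1485  4:1188  5:1333  6:1449  7:394
  8:1463  9:1553  10:1625  11:1300  12:1040  13:832  14:283  15:609
  16:1635  17:1308  18:1429  19:378  20:685  21:548  22:821  23:1422
  24:755  25:604  26:1631  27:157  28:1656  29:177  30:1672  31:955
  32:764  33:1759  34:642  35:131  36:870  37:696  38:1322  39:675
  40:540  41:432  42:1876  43:353
Giant step factor: 766^(-44) ≡ 210 (mod 1913).
Scan 1653·210^i mod 1913 for i = 0, 1, …:
  i=0: 1653   i=1: 877   i=2: 522   i=3: 579
  i=4: 1071   i=5: 1089   i=6: 1043   i=7: 948
  i=8: 128   i=9: 98     …   i=27: 869
  i=28: 755
Match at i=28, j=24: e = 28·44 + 24 = 1256.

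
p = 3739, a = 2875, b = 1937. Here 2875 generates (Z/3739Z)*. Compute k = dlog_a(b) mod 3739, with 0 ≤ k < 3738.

Baby-step giant-step with m = ceil(sqrt(3738)) = 62.
Baby table (2875^j mod 3739 for j=0..61):
  0:1  1:2875  2:2435  3:1217  4:2910  5:2107  6:445  7:637
  8:3004  9:3149  10:1256  11:2865  12:3597  13:3040  14:1957  15:2919
  16:1809  17:3665  18:373  19:3021  20:3417  21:1522  22:1120  23:721
  24:1469  25:2044  26:2531  27:531  28:1113  29:3030  30:3119  31:1003
  32:856  33:738  34:1737  35:2310  36:786  37:1394  38:3281  39:3117
  40:2731  41:3464  42:2043  43:3395  44:1835  45:3635  46:120  47:1012
  48:558  49:219  50:1473  51:2327  52:1054  53:1660  54:1536  55:241
  56:1160  57:3551  58:1655  59:2117  60:3022  61:2553
Giant step factor: 2875^(-62) ≡ 566 (mod 3739).
Scan 1937·566^i mod 3739 for i = 0, 1, …:
  i=0: 1937   i=1: 815   i=2: 1393   i=3: 3248
  i=4: 2519   i=5: 1195   i=6: 3350   i=7: 427
  i=8: 2386   i=9: 697     …   i=29: 3631
  i=30: 2435
Match at i=30, j=2: k = 30·62 + 2 = 1862.

1862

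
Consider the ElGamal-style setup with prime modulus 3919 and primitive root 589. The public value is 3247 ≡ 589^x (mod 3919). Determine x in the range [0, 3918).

2444

Baby-step giant-step with m = ceil(sqrt(3918)) = 63.
Baby table (589^j mod 3919 for j=0..62):
  0:1  1:589  2:2049  3:3728  4:1152  5:541  6:1210  7:3351
  8:2482  9:111  10:2675  11:137  12:2313  13:2464  14:1266  15:1064
  16:3575  17:1172  18:564  19:3000  20:3450  21:2008  22:3093  23:3361
  24:534  25:1006  26:765  27:3819  28:3804  29:2807  30:3424  31:2370
  32:766  33:489  34:1934  35:2616  36:657  37:2911  38:1976  39:3840
  40:497  41:2727  42:3332  43:3048  44:370  45:2385  46:1763  47:3791
  48:2988  49:301  50:934  51:1466  52:1294  53:1880  54:2162  55:3662
  56:1468  57:2472  58:2059  59:1780  60:2047  61:2550  62:973
Giant step factor: 589^(-63) ≡ 1830 (mod 3919).
Scan 3247·1830^i mod 3919 for i = 0, 1, …:
  i=0: 3247   i=1: 806   i=2: 1436   i=3: 2150
  i=4: 3743   i=5: 3197   i=6: 3362   i=7: 3549
  i=8: 887   i=9: 744     …   i=37: 3821
  i=38: 934
Match at i=38, j=50: x = 38·63 + 50 = 2444.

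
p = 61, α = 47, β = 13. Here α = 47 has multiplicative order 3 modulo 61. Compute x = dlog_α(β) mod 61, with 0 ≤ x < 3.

2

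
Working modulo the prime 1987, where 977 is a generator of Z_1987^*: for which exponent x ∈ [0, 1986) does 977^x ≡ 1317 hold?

Baby-step giant-step with m = ceil(sqrt(1986)) = 45.
Baby table (977^j mod 1987 for j=0..44):
  0:1  1:977  2:769  3:227  4:1222  5:1694  6:1854  7:1201
  8:1047  9:1601  10:408  11:1216  12:1793  13:1214  14:1826  15:1663
  16:1372  17:1206  18:1958  19:1472  20:1543  21:1365  22:328  23:549
  24:1870  25:937  26:1429  27:1259  28:90  29:502  30:1652  31:560
  32:695  33:1448  34:1939  35:792  36:841  37:1026  38:954  39:155
  40:423  41:1962  42:1406  43:645  44:286
Giant step factor: 977^(-45) ≡ 8 (mod 1987).
Scan 1317·8^i mod 1987 for i = 0, 1, …:
  i=0: 1317   i=1: 601   i=2: 834   i=3: 711
  i=4: 1714   i=5: 1790   i=6: 411   i=7: 1301
  i=8: 473   i=9: 1797     …   i=14: 1338
  i=15: 769
Match at i=15, j=2: x = 15·45 + 2 = 677.

677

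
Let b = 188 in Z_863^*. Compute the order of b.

The order of 188 must divide p − 1 = 862 = 2 · 431.
Divisors: 1, 2, 431, 862.
Check each in increasing order: 188^1 ≡ 188;  188^2 ≡ 824;  188^431 ≡ 862;  188^862 ≡ 1.
Smallest exponent giving 1 is 862.

862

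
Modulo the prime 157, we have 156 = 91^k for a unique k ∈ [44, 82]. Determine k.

78

Compute 91^44 mod 157 = 19, then multiply by 91 repeatedly:
  91^44=19  91^45=2  91^46=25  91^47=77  91^48=99
  91^49=60  91^50=122  91^51=112  91^52=144  91^53=73
  91^54=49  91^55=63  91^56=81  91^57=149  91^58=57
  91^59=6  91^60=75  91^61=74  91^62=140  91^63=23
  91^64=52  91^65=22  91^66=118  91^67=62  91^68=147
  91^69=32  91^70=86  91^71=133  91^72=14  91^73=18
  91^74=68  91^75=65  91^76=106  91^77=69  91^78=156
Found 156 at exponent 78.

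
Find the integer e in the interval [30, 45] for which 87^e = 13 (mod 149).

Compute 87^30 mod 149 = 7, then multiply by 87 repeatedly:
  87^30=7  87^31=13
Found 13 at exponent 31.

31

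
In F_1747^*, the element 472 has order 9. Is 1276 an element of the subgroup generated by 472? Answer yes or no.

no

⟨472⟩ has order 9; its elements mod 1747 are {1, 285, 371, 412, 472, 547, 863, 915, 1375}.
1276 is not in this set.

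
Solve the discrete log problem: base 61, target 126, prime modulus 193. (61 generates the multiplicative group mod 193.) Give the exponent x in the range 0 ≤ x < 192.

Baby-step giant-step with m = ceil(sqrt(192)) = 14.
Baby table (61^j mod 193 for j=0..13):
  0:1  1:61  2:54  3:13  4:21  5:123  6:169  7:80
  8:55  9:74  10:75  11:136  12:190  13:10
Giant step factor: 61^(-14) ≡ 137 (mod 193).
Scan 126·137^i mod 193 for i = 0, 1, …:
  i=0: 126   i=1: 85   i=2: 65   i=3: 27
  i=4: 32   i=5: 138   i=6: 185   i=7: 62
  i=8: 2   i=9: 81   i=10: 96   i=11: 28
  i=12: 169
Match at i=12, j=6: x = 12·14 + 6 = 174.

174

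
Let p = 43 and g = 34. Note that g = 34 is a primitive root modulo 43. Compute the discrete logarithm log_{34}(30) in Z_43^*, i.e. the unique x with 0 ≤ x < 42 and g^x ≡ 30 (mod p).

37

Baby-step giant-step with m = ceil(sqrt(42)) = 7.
Baby table (34^j mod 43 for j=0..6):
  0:1  1:34  2:38  3:2  4:25  5:33  6:4
Giant step factor: 34^(-7) ≡ 37 (mod 43).
Scan 30·37^i mod 43 for i = 0, 1, …:
  i=0: 30   i=1: 35   i=2: 5   i=3: 13
  i=4: 8   i=5: 38
Match at i=5, j=2: x = 5·7 + 2 = 37.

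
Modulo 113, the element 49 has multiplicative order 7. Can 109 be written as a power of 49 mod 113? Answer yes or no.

⟨49⟩ has order 7; its elements mod 113 are {1, 16, 28, 30, 49, 106, 109}.
109 is in this set.

yes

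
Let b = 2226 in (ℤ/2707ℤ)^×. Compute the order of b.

The order of 2226 must divide p − 1 = 2706 = 2 · 3 · 11 · 41.
Divisors: 1, 2, 3, 6, 11, 22, 33, 41, 66, 82, 123, 246, 451, 902, 1353, 2706.
Check each in increasing order: 2226^1 ≡ 2226;  2226^2 ≡ 1266;  2226^3 ≡ 129;  2226^6 ≡ 399;  2226^11 ≡ 2089;  2226^22 ≡ 237;  2226^33 ≡ 2419;  2226^41 ≡ 1002;  2226^66 ≡ 1734;  2226^82 ≡ 2414;  2226^123 ≡ 1477;  2226^246 ≡ 2394;  2226^451 ≡ 1327;  2226^902 ≡ 1379;  2226^1353 ≡ 1.
Smallest exponent giving 1 is 1353.

1353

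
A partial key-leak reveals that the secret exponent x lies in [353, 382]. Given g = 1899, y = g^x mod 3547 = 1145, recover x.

370

Compute 1899^353 mod 3547 = 3037, then multiply by 1899 repeatedly:
  1899^353=3037  1899^354=3388  1899^355=3101  1899^356=779  1899^357=222
  1899^358=3032  1899^359=987  1899^360=1497  1899^361=1656  1899^362=2102
  1899^363=1323  1899^364=1101  1899^365=1616  1899^366=629  1899^367=2679
  1899^368=1023  1899^369=2468  1899^370=1145
Found 1145 at exponent 370.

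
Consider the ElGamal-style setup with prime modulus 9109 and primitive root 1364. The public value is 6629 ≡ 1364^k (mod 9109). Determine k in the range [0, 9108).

4399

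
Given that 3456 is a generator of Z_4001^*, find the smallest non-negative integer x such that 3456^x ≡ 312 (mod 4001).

3503

Baby-step giant-step with m = ceil(sqrt(4000)) = 64.
Baby table (3456^j mod 4001 for j=0..63):
  0:1  1:3456  2:951  3:1835  4:175  5:649  6:2384  7:1045
  8:2618  9:1547  10:1096  11:2830  12:2036  13:2658  14:3753  15:3127
  16:211  17:1034  18:611  19:3089  20:916  21:905  22:2899  23:440
  24:260  25:2336  26:3199  27:981  28:1489  29:698  30:3686  31:3633
  32:510  33:2120  34:889  35:3617  36:1228  37:2908  38:3537  39:817
  40:2847  41:773  42:2821  43:2940  44:2101  45:3242  46:1552  47:2372
  48:3584  49:3209  50:3533  51:2997  52:3044  53:1435  54:2121  55:344
  56:567  57:3063  58:3083  59:185  60:3201  61:3892  62:3391  63:367
Giant step factor: 3456^(-64) ≡ 2172 (mod 4001).
Scan 312·2172^i mod 4001 for i = 0, 1, …:
  i=0: 312   i=1: 1495   i=2: 2329   i=3: 1324
  i=4: 3010   i=5: 86   i=6: 2746   i=7: 2822
  i=8: 3853   i=9: 2625     …   i=53: 3000
  i=54: 2372
Match at i=54, j=47: x = 54·64 + 47 = 3503.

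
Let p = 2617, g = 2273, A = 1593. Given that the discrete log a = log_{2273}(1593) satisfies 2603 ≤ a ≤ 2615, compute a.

Compute 2273^2603 mod 2617 = 2310, then multiply by 2273 repeatedly:
  2273^2603=2310  2273^2604=928  2273^2605=42  2273^2606=1254  2273^2607=429
  2273^2608=1593
Found 1593 at exponent 2608.

2608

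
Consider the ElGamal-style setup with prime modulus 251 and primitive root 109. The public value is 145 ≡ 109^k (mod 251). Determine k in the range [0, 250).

Baby-step giant-step with m = ceil(sqrt(250)) = 16.
Baby table (109^j mod 251 for j=0..15):
  0:1  1:109  2:84  3:120  4:28  5:40  6:93  7:97
  8:31  9:116  10:94  11:206  12:115  13:236  14:122  15:246
Giant step factor: 109^(-16) ≡ 35 (mod 251).
Scan 145·35^i mod 251 for i = 0, 1, …:
  i=0: 145   i=1: 55   i=2: 168   i=3: 107
  i=4: 231   i=5: 53   i=6: 98   i=7: 167
  i=8: 72   i=9: 10     …   i=13: 215
  i=14: 246
Match at i=14, j=15: k = 14·16 + 15 = 239.

239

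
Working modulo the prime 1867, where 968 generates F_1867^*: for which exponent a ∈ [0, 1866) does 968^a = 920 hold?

1865

Baby-step giant-step with m = ceil(sqrt(1866)) = 44.
Baby table (968^j mod 1867 for j=0..43):
  0:1  1:968  2:1657  3:223  4:1159  5:1712  6:1187  7:811
  8:908  9:1454  10:1621  11:848  12:1251  13:1152  14:537  15:790
  16:1117  17:263  18:672  19:780  20:772  21:496  22:309  23:392
  24:455  25:1695  26:1534  27:647  28:851  29:421  30:522  31:1206
  32:533  33:652  34:90  35:1238  36:1637  37:1400  38:1625  39:986
  40:411  41:177  42:1439  43:170
Giant step factor: 968^(-44) ≡ 884 (mod 1867).
Scan 920·884^i mod 1867 for i = 0, 1, …:
  i=0: 920   i=1: 1135   i=2: 761   i=3: 604
  i=4: 1841   i=5: 1287   i=6: 705   i=7: 1509
  i=8: 918   i=9: 1234     …   i=41: 353
  i=42: 263
Match at i=42, j=17: a = 42·44 + 17 = 1865.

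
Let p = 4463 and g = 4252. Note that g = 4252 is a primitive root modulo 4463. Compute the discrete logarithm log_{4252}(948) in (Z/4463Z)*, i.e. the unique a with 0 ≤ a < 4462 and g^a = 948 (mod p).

1790

Baby-step giant-step with m = ceil(sqrt(4462)) = 67.
Baby table (4252^j mod 4463 for j=0..66):
  0:1  1:4252  2:4354  3:684  4:2955  5:1315  6:3704  7:3944
  8:2397  9:3015  10:2044  11:1627  12:354  13:1177  14:1581  15:1134
  16:1728  17:1358  18:3557  19:3720  20:568  21:653  22:570  23:231
  24:352  25:1599  26:1799  27:4229  28:281  29:3191  30:612  31:295
  32:237  33:3549  34:945  35:1440  36:4107  37:3708  38:3100  39:1961
  40:1288  41:475  42:2424  43:1781  44:3564  45:2243  46:4268  47:978
  48:3403  49:510  50:3965  51:2429  52:726  53:3019  54:1200  55:1191
  56:3090  57:4071  58:2378  59:2561  60:4115  61:2020  62:2228  63:2970
  64:2613  65:2069  66:815
Giant step factor: 4252^(-67) ≡ 4431 (mod 4463).
Scan 948·4431^i mod 4463 for i = 0, 1, …:
  i=0: 948   i=1: 905   i=2: 2281   i=3: 2879
  i=4: 1595   i=5: 2516   i=6: 4285   i=7: 1233
  i=8: 711   i=9: 4026     …   i=25: 591
  i=26: 3403
Match at i=26, j=48: a = 26·67 + 48 = 1790.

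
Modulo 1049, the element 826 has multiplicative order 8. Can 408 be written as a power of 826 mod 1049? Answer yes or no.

⟨826⟩ has order 8; its elements mod 1049 are {1, 223, 426, 461, 588, 623, 826, 1048}.
408 is not in this set.

no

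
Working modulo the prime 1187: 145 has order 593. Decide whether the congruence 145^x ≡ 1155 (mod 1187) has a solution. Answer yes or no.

yes

1155 ∈ ⟨145⟩ iff 1155^593 ≡ 1 (mod 1187), since |⟨145⟩| = 593.
1155^593 mod 1187 = 1.
Since 1 = 1, 1155 lies in the subgroup.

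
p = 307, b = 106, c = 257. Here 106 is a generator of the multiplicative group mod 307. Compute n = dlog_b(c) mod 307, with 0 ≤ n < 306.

Baby-step giant-step with m = ceil(sqrt(306)) = 18.
Baby table (106^j mod 307 for j=0..17):
  0:1  1:106  2:184  3:163  4:86  5:213  6:167  7:203
  8:28  9:205  10:240  11:266  12:259  13:131  14:71  15:158
  16:170  17:214
Giant step factor: 106^(-18) ≡ 9 (mod 307).
Scan 257·9^i mod 307 for i = 0, 1, …:
  i=0: 257   i=1: 164   i=2: 248   i=3: 83
  i=4: 133   i=5: 276   i=6: 28
Match at i=6, j=8: n = 6·18 + 8 = 116.

116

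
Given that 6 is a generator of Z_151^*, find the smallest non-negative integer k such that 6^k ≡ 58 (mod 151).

Baby-step giant-step with m = ceil(sqrt(150)) = 13.
Baby table (6^j mod 151 for j=0..12):
  0:1  1:6  2:36  3:65  4:88  5:75  6:148  7:133
  8:43  9:107  10:38  11:77  12:9
Giant step factor: 6^(-13) ≡ 14 (mod 151).
Scan 58·14^i mod 151 for i = 0, 1, …:
  i=0: 58   i=1: 57   i=2: 43
Match at i=2, j=8: k = 2·13 + 8 = 34.

34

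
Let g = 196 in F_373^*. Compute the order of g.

The order of 196 must divide p − 1 = 372 = 2^2 · 3 · 31.
Divisors: 1, 2, 3, 4, 6, 12, 31, 62, 93, 124, 186, 372.
Check each in increasing order: 196^1 ≡ 196;  196^2 ≡ 370;  196^3 ≡ 158;  196^4 ≡ 9;  196^6 ≡ 346;  196^12 ≡ 356;  196^31 ≡ 285;  196^62 ≡ 284;  196^93 ≡ 372;  196^124 ≡ 88;  196^186 ≡ 1.
Smallest exponent giving 1 is 186.

186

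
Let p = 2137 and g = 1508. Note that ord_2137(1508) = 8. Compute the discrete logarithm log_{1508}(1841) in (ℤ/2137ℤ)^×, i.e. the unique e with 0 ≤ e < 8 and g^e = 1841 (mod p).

6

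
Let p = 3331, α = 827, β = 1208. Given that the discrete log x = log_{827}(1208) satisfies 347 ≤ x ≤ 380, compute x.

352

Compute 827^347 mod 3331 = 26, then multiply by 827 repeatedly:
  827^347=26  827^348=1516  827^349=1276  827^350=2656  827^351=1383
  827^352=1208
Found 1208 at exponent 352.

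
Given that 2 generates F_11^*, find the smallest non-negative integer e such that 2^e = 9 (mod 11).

Successive powers of 2 modulo 11:
  2^0=1  2^1=2  2^2=4  2^3=8  2^4=5  2^5=10
  2^6=9
So 2^6 ≡ 9 (mod 11), giving e = 6.

6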